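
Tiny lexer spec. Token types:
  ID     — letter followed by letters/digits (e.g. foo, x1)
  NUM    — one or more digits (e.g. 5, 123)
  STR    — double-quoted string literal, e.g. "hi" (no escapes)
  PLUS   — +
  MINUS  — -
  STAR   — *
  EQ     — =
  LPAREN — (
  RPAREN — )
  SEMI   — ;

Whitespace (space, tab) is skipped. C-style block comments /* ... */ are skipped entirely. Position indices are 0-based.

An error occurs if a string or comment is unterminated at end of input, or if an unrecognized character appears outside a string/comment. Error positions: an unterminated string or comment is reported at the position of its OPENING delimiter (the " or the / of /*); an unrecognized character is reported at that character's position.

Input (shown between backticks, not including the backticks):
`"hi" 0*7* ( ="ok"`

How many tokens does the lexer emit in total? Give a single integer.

Answer: 8

Derivation:
pos=0: enter STRING mode
pos=0: emit STR "hi" (now at pos=4)
pos=5: emit NUM '0' (now at pos=6)
pos=6: emit STAR '*'
pos=7: emit NUM '7' (now at pos=8)
pos=8: emit STAR '*'
pos=10: emit LPAREN '('
pos=12: emit EQ '='
pos=13: enter STRING mode
pos=13: emit STR "ok" (now at pos=17)
DONE. 8 tokens: [STR, NUM, STAR, NUM, STAR, LPAREN, EQ, STR]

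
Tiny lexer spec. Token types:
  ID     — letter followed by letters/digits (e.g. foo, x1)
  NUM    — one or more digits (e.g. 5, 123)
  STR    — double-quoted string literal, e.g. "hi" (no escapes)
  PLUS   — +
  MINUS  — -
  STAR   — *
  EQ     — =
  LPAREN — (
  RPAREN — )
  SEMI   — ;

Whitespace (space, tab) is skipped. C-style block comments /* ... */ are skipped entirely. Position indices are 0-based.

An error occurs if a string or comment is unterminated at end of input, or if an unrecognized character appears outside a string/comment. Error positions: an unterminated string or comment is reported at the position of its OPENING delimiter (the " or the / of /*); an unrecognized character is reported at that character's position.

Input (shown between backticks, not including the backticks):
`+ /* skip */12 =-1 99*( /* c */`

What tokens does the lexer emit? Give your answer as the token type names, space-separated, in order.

Answer: PLUS NUM EQ MINUS NUM NUM STAR LPAREN

Derivation:
pos=0: emit PLUS '+'
pos=2: enter COMMENT mode (saw '/*')
exit COMMENT mode (now at pos=12)
pos=12: emit NUM '12' (now at pos=14)
pos=15: emit EQ '='
pos=16: emit MINUS '-'
pos=17: emit NUM '1' (now at pos=18)
pos=19: emit NUM '99' (now at pos=21)
pos=21: emit STAR '*'
pos=22: emit LPAREN '('
pos=24: enter COMMENT mode (saw '/*')
exit COMMENT mode (now at pos=31)
DONE. 8 tokens: [PLUS, NUM, EQ, MINUS, NUM, NUM, STAR, LPAREN]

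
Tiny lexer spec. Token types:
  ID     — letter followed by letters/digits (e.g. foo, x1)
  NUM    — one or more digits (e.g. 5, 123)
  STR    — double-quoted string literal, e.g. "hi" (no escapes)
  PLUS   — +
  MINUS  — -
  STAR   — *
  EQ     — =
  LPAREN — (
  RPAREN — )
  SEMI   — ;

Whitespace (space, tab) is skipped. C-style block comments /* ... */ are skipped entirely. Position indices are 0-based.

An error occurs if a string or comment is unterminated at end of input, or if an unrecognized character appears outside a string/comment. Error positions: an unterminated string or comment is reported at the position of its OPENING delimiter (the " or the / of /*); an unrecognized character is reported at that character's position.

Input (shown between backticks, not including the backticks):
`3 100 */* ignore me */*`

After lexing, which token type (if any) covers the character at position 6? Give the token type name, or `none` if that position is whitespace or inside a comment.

pos=0: emit NUM '3' (now at pos=1)
pos=2: emit NUM '100' (now at pos=5)
pos=6: emit STAR '*'
pos=7: enter COMMENT mode (saw '/*')
exit COMMENT mode (now at pos=22)
pos=22: emit STAR '*'
DONE. 4 tokens: [NUM, NUM, STAR, STAR]
Position 6: char is '*' -> STAR

Answer: STAR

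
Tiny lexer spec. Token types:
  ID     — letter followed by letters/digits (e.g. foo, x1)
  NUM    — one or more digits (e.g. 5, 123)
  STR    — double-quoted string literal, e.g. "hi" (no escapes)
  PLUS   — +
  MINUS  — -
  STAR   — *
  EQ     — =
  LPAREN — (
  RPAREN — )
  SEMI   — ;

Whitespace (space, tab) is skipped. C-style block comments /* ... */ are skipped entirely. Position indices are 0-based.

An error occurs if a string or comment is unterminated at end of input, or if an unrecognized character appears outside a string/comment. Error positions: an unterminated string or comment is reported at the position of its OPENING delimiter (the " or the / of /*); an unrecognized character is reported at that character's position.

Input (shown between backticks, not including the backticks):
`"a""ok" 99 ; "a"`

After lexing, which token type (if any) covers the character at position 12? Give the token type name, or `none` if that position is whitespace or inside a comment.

Answer: none

Derivation:
pos=0: enter STRING mode
pos=0: emit STR "a" (now at pos=3)
pos=3: enter STRING mode
pos=3: emit STR "ok" (now at pos=7)
pos=8: emit NUM '99' (now at pos=10)
pos=11: emit SEMI ';'
pos=13: enter STRING mode
pos=13: emit STR "a" (now at pos=16)
DONE. 5 tokens: [STR, STR, NUM, SEMI, STR]
Position 12: char is ' ' -> none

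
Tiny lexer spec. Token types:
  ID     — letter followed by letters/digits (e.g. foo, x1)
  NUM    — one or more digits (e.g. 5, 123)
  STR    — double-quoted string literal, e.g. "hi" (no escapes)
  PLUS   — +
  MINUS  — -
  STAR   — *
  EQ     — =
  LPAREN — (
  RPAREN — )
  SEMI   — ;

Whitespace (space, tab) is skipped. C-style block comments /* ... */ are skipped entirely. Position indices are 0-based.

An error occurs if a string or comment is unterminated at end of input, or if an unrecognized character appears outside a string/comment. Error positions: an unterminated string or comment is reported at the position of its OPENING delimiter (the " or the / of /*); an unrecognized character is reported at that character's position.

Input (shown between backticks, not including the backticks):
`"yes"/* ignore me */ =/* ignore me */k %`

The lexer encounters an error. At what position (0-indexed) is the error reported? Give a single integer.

pos=0: enter STRING mode
pos=0: emit STR "yes" (now at pos=5)
pos=5: enter COMMENT mode (saw '/*')
exit COMMENT mode (now at pos=20)
pos=21: emit EQ '='
pos=22: enter COMMENT mode (saw '/*')
exit COMMENT mode (now at pos=37)
pos=37: emit ID 'k' (now at pos=38)
pos=39: ERROR — unrecognized char '%'

Answer: 39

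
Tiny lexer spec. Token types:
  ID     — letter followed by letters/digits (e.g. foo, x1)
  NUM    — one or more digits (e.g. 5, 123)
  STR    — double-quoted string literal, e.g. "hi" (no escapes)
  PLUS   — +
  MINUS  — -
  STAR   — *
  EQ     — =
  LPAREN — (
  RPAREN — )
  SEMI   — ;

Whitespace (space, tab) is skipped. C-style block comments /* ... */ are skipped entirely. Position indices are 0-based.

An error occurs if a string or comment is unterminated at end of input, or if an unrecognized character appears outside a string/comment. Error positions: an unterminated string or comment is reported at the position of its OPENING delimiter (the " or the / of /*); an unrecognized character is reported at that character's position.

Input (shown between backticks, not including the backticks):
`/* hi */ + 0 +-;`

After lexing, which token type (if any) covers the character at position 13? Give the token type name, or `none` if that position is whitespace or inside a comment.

pos=0: enter COMMENT mode (saw '/*')
exit COMMENT mode (now at pos=8)
pos=9: emit PLUS '+'
pos=11: emit NUM '0' (now at pos=12)
pos=13: emit PLUS '+'
pos=14: emit MINUS '-'
pos=15: emit SEMI ';'
DONE. 5 tokens: [PLUS, NUM, PLUS, MINUS, SEMI]
Position 13: char is '+' -> PLUS

Answer: PLUS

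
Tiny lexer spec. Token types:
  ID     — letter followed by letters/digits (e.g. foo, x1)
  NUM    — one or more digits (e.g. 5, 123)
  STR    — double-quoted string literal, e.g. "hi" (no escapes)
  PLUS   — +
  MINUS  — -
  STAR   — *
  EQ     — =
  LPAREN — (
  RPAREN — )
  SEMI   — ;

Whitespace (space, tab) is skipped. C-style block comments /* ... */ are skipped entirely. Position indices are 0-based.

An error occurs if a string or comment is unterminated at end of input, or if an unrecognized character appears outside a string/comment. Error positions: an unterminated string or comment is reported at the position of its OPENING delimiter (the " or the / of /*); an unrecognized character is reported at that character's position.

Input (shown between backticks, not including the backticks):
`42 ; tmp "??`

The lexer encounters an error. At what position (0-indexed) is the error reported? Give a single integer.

pos=0: emit NUM '42' (now at pos=2)
pos=3: emit SEMI ';'
pos=5: emit ID 'tmp' (now at pos=8)
pos=9: enter STRING mode
pos=9: ERROR — unterminated string

Answer: 9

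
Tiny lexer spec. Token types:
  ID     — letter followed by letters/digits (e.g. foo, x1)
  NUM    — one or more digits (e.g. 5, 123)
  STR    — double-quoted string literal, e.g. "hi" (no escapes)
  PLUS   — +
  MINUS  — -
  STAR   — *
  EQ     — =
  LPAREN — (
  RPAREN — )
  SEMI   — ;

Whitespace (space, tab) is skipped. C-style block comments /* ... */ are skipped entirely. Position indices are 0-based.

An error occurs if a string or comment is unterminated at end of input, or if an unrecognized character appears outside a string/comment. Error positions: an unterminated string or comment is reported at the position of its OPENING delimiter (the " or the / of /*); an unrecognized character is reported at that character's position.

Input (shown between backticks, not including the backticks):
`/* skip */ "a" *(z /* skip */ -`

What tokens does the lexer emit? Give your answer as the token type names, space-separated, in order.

pos=0: enter COMMENT mode (saw '/*')
exit COMMENT mode (now at pos=10)
pos=11: enter STRING mode
pos=11: emit STR "a" (now at pos=14)
pos=15: emit STAR '*'
pos=16: emit LPAREN '('
pos=17: emit ID 'z' (now at pos=18)
pos=19: enter COMMENT mode (saw '/*')
exit COMMENT mode (now at pos=29)
pos=30: emit MINUS '-'
DONE. 5 tokens: [STR, STAR, LPAREN, ID, MINUS]

Answer: STR STAR LPAREN ID MINUS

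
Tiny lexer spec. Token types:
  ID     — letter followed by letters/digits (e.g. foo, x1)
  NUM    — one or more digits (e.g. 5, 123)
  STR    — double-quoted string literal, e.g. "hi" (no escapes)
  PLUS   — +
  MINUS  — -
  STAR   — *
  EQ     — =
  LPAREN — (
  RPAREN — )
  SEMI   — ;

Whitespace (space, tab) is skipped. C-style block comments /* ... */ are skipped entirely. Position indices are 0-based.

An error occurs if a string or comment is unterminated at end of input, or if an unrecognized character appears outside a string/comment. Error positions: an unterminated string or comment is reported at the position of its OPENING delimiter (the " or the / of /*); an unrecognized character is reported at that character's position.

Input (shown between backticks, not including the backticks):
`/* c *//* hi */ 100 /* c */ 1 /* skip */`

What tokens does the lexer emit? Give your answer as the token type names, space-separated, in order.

Answer: NUM NUM

Derivation:
pos=0: enter COMMENT mode (saw '/*')
exit COMMENT mode (now at pos=7)
pos=7: enter COMMENT mode (saw '/*')
exit COMMENT mode (now at pos=15)
pos=16: emit NUM '100' (now at pos=19)
pos=20: enter COMMENT mode (saw '/*')
exit COMMENT mode (now at pos=27)
pos=28: emit NUM '1' (now at pos=29)
pos=30: enter COMMENT mode (saw '/*')
exit COMMENT mode (now at pos=40)
DONE. 2 tokens: [NUM, NUM]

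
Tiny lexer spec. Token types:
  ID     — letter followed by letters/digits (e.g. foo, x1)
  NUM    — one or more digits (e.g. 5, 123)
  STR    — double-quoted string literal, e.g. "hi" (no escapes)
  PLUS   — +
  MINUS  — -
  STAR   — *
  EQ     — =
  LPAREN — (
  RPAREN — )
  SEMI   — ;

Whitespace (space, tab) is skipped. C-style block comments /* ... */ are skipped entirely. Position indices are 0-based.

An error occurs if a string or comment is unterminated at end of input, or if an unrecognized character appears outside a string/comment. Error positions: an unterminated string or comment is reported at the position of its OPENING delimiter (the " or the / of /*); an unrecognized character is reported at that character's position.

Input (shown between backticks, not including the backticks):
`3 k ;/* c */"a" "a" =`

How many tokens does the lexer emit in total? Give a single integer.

pos=0: emit NUM '3' (now at pos=1)
pos=2: emit ID 'k' (now at pos=3)
pos=4: emit SEMI ';'
pos=5: enter COMMENT mode (saw '/*')
exit COMMENT mode (now at pos=12)
pos=12: enter STRING mode
pos=12: emit STR "a" (now at pos=15)
pos=16: enter STRING mode
pos=16: emit STR "a" (now at pos=19)
pos=20: emit EQ '='
DONE. 6 tokens: [NUM, ID, SEMI, STR, STR, EQ]

Answer: 6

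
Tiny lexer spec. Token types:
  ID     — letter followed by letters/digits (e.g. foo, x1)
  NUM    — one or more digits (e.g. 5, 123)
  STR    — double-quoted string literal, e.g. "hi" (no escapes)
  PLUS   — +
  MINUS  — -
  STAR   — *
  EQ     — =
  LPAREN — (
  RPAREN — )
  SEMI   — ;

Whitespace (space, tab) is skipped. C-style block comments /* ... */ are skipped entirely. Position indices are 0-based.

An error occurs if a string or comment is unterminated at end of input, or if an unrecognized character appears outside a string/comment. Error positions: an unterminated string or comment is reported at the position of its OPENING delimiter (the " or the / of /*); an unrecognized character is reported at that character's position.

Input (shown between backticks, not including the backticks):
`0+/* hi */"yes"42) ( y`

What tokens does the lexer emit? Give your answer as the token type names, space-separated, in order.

pos=0: emit NUM '0' (now at pos=1)
pos=1: emit PLUS '+'
pos=2: enter COMMENT mode (saw '/*')
exit COMMENT mode (now at pos=10)
pos=10: enter STRING mode
pos=10: emit STR "yes" (now at pos=15)
pos=15: emit NUM '42' (now at pos=17)
pos=17: emit RPAREN ')'
pos=19: emit LPAREN '('
pos=21: emit ID 'y' (now at pos=22)
DONE. 7 tokens: [NUM, PLUS, STR, NUM, RPAREN, LPAREN, ID]

Answer: NUM PLUS STR NUM RPAREN LPAREN ID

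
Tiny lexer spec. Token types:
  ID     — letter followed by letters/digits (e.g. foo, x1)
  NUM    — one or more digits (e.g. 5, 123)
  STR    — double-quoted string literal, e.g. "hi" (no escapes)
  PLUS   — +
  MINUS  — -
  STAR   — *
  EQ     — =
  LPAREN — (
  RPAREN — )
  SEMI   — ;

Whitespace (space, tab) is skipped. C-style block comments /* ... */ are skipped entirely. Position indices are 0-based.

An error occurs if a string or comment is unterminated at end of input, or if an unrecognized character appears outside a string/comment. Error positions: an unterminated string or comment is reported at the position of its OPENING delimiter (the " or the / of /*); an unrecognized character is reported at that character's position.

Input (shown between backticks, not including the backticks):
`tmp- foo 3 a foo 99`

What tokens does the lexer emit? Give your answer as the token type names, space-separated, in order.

Answer: ID MINUS ID NUM ID ID NUM

Derivation:
pos=0: emit ID 'tmp' (now at pos=3)
pos=3: emit MINUS '-'
pos=5: emit ID 'foo' (now at pos=8)
pos=9: emit NUM '3' (now at pos=10)
pos=11: emit ID 'a' (now at pos=12)
pos=13: emit ID 'foo' (now at pos=16)
pos=17: emit NUM '99' (now at pos=19)
DONE. 7 tokens: [ID, MINUS, ID, NUM, ID, ID, NUM]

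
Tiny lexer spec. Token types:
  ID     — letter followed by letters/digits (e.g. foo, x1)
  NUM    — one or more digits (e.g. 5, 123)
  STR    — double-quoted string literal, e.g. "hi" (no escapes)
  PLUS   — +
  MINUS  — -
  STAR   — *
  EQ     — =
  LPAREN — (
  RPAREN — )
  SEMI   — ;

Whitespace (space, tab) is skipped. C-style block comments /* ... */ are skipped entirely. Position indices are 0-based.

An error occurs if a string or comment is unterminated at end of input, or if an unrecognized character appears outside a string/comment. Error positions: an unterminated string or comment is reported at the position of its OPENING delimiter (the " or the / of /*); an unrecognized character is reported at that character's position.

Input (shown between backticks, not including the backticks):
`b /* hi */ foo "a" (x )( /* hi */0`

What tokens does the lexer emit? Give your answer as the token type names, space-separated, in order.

Answer: ID ID STR LPAREN ID RPAREN LPAREN NUM

Derivation:
pos=0: emit ID 'b' (now at pos=1)
pos=2: enter COMMENT mode (saw '/*')
exit COMMENT mode (now at pos=10)
pos=11: emit ID 'foo' (now at pos=14)
pos=15: enter STRING mode
pos=15: emit STR "a" (now at pos=18)
pos=19: emit LPAREN '('
pos=20: emit ID 'x' (now at pos=21)
pos=22: emit RPAREN ')'
pos=23: emit LPAREN '('
pos=25: enter COMMENT mode (saw '/*')
exit COMMENT mode (now at pos=33)
pos=33: emit NUM '0' (now at pos=34)
DONE. 8 tokens: [ID, ID, STR, LPAREN, ID, RPAREN, LPAREN, NUM]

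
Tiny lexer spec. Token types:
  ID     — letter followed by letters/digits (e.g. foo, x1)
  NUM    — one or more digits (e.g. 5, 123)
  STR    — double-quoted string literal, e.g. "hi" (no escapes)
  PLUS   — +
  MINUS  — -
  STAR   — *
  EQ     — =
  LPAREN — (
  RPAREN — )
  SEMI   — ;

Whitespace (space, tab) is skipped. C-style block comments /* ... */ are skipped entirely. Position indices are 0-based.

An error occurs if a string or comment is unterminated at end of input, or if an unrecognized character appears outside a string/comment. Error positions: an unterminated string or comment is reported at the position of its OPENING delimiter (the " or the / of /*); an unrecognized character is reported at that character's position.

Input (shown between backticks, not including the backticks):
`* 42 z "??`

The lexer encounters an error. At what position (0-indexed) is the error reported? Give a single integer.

pos=0: emit STAR '*'
pos=2: emit NUM '42' (now at pos=4)
pos=5: emit ID 'z' (now at pos=6)
pos=7: enter STRING mode
pos=7: ERROR — unterminated string

Answer: 7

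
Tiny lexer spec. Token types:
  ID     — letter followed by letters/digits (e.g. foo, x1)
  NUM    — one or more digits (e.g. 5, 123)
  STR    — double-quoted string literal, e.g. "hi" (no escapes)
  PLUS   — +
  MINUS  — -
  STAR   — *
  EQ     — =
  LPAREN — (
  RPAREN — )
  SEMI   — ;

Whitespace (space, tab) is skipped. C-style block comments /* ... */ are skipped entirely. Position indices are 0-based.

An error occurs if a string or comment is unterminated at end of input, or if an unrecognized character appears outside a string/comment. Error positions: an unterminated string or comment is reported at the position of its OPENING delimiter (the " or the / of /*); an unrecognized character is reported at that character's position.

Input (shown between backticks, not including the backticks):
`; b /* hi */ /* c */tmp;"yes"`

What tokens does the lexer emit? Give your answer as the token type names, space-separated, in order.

pos=0: emit SEMI ';'
pos=2: emit ID 'b' (now at pos=3)
pos=4: enter COMMENT mode (saw '/*')
exit COMMENT mode (now at pos=12)
pos=13: enter COMMENT mode (saw '/*')
exit COMMENT mode (now at pos=20)
pos=20: emit ID 'tmp' (now at pos=23)
pos=23: emit SEMI ';'
pos=24: enter STRING mode
pos=24: emit STR "yes" (now at pos=29)
DONE. 5 tokens: [SEMI, ID, ID, SEMI, STR]

Answer: SEMI ID ID SEMI STR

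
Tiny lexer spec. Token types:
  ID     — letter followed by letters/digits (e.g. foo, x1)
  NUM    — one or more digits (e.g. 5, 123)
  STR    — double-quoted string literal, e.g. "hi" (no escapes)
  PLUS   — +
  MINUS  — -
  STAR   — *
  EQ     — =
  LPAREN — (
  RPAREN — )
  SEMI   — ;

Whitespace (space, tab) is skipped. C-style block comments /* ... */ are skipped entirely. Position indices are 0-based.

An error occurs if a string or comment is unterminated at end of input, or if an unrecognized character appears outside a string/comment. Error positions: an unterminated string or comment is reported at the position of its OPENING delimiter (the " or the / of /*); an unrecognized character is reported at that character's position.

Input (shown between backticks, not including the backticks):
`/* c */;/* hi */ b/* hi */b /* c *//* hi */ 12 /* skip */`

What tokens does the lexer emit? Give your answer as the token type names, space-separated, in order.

pos=0: enter COMMENT mode (saw '/*')
exit COMMENT mode (now at pos=7)
pos=7: emit SEMI ';'
pos=8: enter COMMENT mode (saw '/*')
exit COMMENT mode (now at pos=16)
pos=17: emit ID 'b' (now at pos=18)
pos=18: enter COMMENT mode (saw '/*')
exit COMMENT mode (now at pos=26)
pos=26: emit ID 'b' (now at pos=27)
pos=28: enter COMMENT mode (saw '/*')
exit COMMENT mode (now at pos=35)
pos=35: enter COMMENT mode (saw '/*')
exit COMMENT mode (now at pos=43)
pos=44: emit NUM '12' (now at pos=46)
pos=47: enter COMMENT mode (saw '/*')
exit COMMENT mode (now at pos=57)
DONE. 4 tokens: [SEMI, ID, ID, NUM]

Answer: SEMI ID ID NUM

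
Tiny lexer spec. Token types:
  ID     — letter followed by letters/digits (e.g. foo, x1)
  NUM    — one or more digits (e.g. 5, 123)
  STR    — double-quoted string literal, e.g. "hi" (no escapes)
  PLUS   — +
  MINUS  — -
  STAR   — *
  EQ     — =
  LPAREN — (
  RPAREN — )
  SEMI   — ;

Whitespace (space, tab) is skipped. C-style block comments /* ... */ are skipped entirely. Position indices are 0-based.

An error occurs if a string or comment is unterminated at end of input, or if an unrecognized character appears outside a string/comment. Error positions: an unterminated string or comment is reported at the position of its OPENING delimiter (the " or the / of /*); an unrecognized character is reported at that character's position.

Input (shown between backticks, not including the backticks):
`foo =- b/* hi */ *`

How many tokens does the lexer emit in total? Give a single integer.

Answer: 5

Derivation:
pos=0: emit ID 'foo' (now at pos=3)
pos=4: emit EQ '='
pos=5: emit MINUS '-'
pos=7: emit ID 'b' (now at pos=8)
pos=8: enter COMMENT mode (saw '/*')
exit COMMENT mode (now at pos=16)
pos=17: emit STAR '*'
DONE. 5 tokens: [ID, EQ, MINUS, ID, STAR]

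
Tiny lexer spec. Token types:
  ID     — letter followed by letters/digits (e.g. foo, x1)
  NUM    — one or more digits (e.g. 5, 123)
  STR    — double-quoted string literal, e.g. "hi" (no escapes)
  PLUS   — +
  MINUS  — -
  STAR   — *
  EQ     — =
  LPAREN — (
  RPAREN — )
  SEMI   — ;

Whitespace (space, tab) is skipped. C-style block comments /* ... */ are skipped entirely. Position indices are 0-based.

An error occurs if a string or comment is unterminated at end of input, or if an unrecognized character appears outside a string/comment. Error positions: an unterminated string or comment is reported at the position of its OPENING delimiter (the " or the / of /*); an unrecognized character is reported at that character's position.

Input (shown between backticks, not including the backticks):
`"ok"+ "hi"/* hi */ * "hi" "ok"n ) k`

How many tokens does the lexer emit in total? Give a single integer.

pos=0: enter STRING mode
pos=0: emit STR "ok" (now at pos=4)
pos=4: emit PLUS '+'
pos=6: enter STRING mode
pos=6: emit STR "hi" (now at pos=10)
pos=10: enter COMMENT mode (saw '/*')
exit COMMENT mode (now at pos=18)
pos=19: emit STAR '*'
pos=21: enter STRING mode
pos=21: emit STR "hi" (now at pos=25)
pos=26: enter STRING mode
pos=26: emit STR "ok" (now at pos=30)
pos=30: emit ID 'n' (now at pos=31)
pos=32: emit RPAREN ')'
pos=34: emit ID 'k' (now at pos=35)
DONE. 9 tokens: [STR, PLUS, STR, STAR, STR, STR, ID, RPAREN, ID]

Answer: 9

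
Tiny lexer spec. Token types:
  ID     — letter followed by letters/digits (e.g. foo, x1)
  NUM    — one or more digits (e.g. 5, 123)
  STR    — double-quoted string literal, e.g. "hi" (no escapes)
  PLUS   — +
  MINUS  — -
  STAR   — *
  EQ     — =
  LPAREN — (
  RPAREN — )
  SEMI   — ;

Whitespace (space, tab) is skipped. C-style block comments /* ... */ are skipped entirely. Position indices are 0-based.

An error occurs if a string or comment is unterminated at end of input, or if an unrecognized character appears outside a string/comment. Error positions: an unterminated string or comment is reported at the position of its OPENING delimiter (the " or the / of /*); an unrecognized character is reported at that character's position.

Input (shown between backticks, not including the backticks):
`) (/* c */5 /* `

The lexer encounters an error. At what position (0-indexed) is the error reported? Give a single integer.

Answer: 12

Derivation:
pos=0: emit RPAREN ')'
pos=2: emit LPAREN '('
pos=3: enter COMMENT mode (saw '/*')
exit COMMENT mode (now at pos=10)
pos=10: emit NUM '5' (now at pos=11)
pos=12: enter COMMENT mode (saw '/*')
pos=12: ERROR — unterminated comment (reached EOF)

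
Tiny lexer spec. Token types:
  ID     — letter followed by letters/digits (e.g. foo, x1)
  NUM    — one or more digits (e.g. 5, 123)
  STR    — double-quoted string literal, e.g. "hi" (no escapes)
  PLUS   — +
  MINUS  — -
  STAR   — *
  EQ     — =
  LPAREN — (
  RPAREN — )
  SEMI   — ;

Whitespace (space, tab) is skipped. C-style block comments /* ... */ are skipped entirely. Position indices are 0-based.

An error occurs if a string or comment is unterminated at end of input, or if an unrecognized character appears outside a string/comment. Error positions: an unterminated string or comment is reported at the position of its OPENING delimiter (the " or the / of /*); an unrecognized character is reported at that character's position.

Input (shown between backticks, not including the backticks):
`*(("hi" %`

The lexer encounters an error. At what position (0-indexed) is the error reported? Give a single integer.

Answer: 8

Derivation:
pos=0: emit STAR '*'
pos=1: emit LPAREN '('
pos=2: emit LPAREN '('
pos=3: enter STRING mode
pos=3: emit STR "hi" (now at pos=7)
pos=8: ERROR — unrecognized char '%'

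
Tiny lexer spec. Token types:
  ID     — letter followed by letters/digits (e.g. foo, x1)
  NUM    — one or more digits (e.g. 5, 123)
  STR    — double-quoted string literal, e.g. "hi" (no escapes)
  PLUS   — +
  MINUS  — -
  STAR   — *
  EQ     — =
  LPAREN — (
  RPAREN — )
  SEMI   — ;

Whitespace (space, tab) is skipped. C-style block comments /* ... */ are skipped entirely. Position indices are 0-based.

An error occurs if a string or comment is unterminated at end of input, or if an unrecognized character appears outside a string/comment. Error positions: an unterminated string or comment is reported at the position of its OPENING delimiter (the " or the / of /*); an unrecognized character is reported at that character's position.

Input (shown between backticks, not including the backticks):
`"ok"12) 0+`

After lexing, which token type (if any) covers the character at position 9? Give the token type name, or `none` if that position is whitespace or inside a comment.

Answer: PLUS

Derivation:
pos=0: enter STRING mode
pos=0: emit STR "ok" (now at pos=4)
pos=4: emit NUM '12' (now at pos=6)
pos=6: emit RPAREN ')'
pos=8: emit NUM '0' (now at pos=9)
pos=9: emit PLUS '+'
DONE. 5 tokens: [STR, NUM, RPAREN, NUM, PLUS]
Position 9: char is '+' -> PLUS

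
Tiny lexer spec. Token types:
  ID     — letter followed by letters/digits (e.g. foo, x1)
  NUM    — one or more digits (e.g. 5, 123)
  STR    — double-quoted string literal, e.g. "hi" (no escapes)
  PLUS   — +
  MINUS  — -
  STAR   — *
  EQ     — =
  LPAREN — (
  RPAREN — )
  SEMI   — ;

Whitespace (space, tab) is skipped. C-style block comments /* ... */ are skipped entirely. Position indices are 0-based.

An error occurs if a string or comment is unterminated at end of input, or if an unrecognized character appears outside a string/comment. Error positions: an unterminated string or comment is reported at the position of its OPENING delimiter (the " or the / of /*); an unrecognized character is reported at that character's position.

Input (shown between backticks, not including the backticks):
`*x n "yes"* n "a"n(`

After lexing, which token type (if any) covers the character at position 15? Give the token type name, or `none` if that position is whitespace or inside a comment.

pos=0: emit STAR '*'
pos=1: emit ID 'x' (now at pos=2)
pos=3: emit ID 'n' (now at pos=4)
pos=5: enter STRING mode
pos=5: emit STR "yes" (now at pos=10)
pos=10: emit STAR '*'
pos=12: emit ID 'n' (now at pos=13)
pos=14: enter STRING mode
pos=14: emit STR "a" (now at pos=17)
pos=17: emit ID 'n' (now at pos=18)
pos=18: emit LPAREN '('
DONE. 9 tokens: [STAR, ID, ID, STR, STAR, ID, STR, ID, LPAREN]
Position 15: char is 'a' -> STR

Answer: STR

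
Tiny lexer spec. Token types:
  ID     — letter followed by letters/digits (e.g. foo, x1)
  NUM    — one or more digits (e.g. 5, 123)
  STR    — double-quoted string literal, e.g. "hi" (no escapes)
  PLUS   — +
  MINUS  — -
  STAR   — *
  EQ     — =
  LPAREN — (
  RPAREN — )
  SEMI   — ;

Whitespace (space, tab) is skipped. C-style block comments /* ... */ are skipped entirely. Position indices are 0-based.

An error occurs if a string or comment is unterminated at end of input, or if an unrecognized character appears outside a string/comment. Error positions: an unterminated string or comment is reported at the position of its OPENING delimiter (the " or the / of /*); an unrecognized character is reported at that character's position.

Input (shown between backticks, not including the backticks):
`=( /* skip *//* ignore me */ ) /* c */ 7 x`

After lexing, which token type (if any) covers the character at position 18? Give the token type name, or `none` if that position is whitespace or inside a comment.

Answer: none

Derivation:
pos=0: emit EQ '='
pos=1: emit LPAREN '('
pos=3: enter COMMENT mode (saw '/*')
exit COMMENT mode (now at pos=13)
pos=13: enter COMMENT mode (saw '/*')
exit COMMENT mode (now at pos=28)
pos=29: emit RPAREN ')'
pos=31: enter COMMENT mode (saw '/*')
exit COMMENT mode (now at pos=38)
pos=39: emit NUM '7' (now at pos=40)
pos=41: emit ID 'x' (now at pos=42)
DONE. 5 tokens: [EQ, LPAREN, RPAREN, NUM, ID]
Position 18: char is 'n' -> none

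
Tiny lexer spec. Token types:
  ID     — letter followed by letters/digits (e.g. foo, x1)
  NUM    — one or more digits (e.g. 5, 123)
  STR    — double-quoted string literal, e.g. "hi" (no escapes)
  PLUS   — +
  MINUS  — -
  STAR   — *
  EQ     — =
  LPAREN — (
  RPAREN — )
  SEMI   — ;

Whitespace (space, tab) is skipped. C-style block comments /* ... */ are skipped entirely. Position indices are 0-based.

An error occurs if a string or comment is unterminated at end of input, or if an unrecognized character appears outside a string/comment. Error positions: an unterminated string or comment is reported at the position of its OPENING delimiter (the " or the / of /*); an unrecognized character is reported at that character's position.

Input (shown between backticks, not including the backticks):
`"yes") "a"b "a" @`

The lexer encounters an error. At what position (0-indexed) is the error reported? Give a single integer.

pos=0: enter STRING mode
pos=0: emit STR "yes" (now at pos=5)
pos=5: emit RPAREN ')'
pos=7: enter STRING mode
pos=7: emit STR "a" (now at pos=10)
pos=10: emit ID 'b' (now at pos=11)
pos=12: enter STRING mode
pos=12: emit STR "a" (now at pos=15)
pos=16: ERROR — unrecognized char '@'

Answer: 16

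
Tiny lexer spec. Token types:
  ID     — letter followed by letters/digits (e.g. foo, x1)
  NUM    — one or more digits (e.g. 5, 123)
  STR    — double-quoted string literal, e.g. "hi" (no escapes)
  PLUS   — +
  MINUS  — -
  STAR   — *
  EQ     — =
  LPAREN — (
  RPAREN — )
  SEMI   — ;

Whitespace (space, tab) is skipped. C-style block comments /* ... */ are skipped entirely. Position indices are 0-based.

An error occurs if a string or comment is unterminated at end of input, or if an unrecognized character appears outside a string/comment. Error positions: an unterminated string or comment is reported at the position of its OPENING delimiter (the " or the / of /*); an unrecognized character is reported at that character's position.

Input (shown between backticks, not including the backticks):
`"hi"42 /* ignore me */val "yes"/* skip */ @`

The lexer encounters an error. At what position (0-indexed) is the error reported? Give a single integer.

Answer: 42

Derivation:
pos=0: enter STRING mode
pos=0: emit STR "hi" (now at pos=4)
pos=4: emit NUM '42' (now at pos=6)
pos=7: enter COMMENT mode (saw '/*')
exit COMMENT mode (now at pos=22)
pos=22: emit ID 'val' (now at pos=25)
pos=26: enter STRING mode
pos=26: emit STR "yes" (now at pos=31)
pos=31: enter COMMENT mode (saw '/*')
exit COMMENT mode (now at pos=41)
pos=42: ERROR — unrecognized char '@'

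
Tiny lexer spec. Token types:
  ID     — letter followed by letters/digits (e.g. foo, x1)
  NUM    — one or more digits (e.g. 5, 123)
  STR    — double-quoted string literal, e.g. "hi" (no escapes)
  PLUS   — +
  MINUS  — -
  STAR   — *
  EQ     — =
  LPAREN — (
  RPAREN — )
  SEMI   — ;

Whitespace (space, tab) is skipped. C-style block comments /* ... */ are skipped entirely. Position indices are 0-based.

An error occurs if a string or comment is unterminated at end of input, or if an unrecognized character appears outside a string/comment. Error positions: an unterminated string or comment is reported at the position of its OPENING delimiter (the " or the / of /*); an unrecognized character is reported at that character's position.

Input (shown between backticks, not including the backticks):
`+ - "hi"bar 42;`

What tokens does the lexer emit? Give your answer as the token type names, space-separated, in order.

Answer: PLUS MINUS STR ID NUM SEMI

Derivation:
pos=0: emit PLUS '+'
pos=2: emit MINUS '-'
pos=4: enter STRING mode
pos=4: emit STR "hi" (now at pos=8)
pos=8: emit ID 'bar' (now at pos=11)
pos=12: emit NUM '42' (now at pos=14)
pos=14: emit SEMI ';'
DONE. 6 tokens: [PLUS, MINUS, STR, ID, NUM, SEMI]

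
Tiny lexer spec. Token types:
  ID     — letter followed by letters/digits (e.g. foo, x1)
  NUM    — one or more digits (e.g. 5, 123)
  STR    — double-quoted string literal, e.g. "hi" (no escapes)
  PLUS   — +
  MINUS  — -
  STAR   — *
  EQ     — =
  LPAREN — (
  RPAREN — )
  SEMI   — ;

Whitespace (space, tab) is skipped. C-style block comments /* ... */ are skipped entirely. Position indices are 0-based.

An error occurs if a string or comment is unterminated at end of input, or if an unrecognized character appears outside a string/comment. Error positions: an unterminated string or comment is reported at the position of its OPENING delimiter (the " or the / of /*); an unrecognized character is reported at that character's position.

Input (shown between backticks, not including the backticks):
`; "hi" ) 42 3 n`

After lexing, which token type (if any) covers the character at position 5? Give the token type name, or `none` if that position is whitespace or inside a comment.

pos=0: emit SEMI ';'
pos=2: enter STRING mode
pos=2: emit STR "hi" (now at pos=6)
pos=7: emit RPAREN ')'
pos=9: emit NUM '42' (now at pos=11)
pos=12: emit NUM '3' (now at pos=13)
pos=14: emit ID 'n' (now at pos=15)
DONE. 6 tokens: [SEMI, STR, RPAREN, NUM, NUM, ID]
Position 5: char is '"' -> STR

Answer: STR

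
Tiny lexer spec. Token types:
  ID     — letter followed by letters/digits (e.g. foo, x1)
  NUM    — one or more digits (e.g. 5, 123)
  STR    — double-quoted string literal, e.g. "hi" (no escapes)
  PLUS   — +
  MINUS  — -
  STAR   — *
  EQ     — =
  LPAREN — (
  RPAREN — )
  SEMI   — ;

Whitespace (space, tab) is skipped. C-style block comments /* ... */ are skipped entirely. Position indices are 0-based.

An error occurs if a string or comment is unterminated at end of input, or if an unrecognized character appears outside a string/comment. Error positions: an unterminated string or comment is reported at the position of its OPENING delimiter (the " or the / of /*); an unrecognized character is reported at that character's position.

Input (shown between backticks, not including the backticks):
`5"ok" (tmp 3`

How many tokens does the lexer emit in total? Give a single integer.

pos=0: emit NUM '5' (now at pos=1)
pos=1: enter STRING mode
pos=1: emit STR "ok" (now at pos=5)
pos=6: emit LPAREN '('
pos=7: emit ID 'tmp' (now at pos=10)
pos=11: emit NUM '3' (now at pos=12)
DONE. 5 tokens: [NUM, STR, LPAREN, ID, NUM]

Answer: 5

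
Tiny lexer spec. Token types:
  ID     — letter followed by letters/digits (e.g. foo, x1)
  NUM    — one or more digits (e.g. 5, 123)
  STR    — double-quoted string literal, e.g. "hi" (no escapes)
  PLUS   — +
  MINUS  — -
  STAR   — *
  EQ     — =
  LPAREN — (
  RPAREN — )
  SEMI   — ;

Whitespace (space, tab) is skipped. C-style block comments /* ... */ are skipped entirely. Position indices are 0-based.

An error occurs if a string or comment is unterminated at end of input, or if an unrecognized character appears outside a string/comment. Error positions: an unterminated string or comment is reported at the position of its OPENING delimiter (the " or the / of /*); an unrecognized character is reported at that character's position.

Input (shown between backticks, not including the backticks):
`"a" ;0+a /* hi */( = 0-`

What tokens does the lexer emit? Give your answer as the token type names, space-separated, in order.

pos=0: enter STRING mode
pos=0: emit STR "a" (now at pos=3)
pos=4: emit SEMI ';'
pos=5: emit NUM '0' (now at pos=6)
pos=6: emit PLUS '+'
pos=7: emit ID 'a' (now at pos=8)
pos=9: enter COMMENT mode (saw '/*')
exit COMMENT mode (now at pos=17)
pos=17: emit LPAREN '('
pos=19: emit EQ '='
pos=21: emit NUM '0' (now at pos=22)
pos=22: emit MINUS '-'
DONE. 9 tokens: [STR, SEMI, NUM, PLUS, ID, LPAREN, EQ, NUM, MINUS]

Answer: STR SEMI NUM PLUS ID LPAREN EQ NUM MINUS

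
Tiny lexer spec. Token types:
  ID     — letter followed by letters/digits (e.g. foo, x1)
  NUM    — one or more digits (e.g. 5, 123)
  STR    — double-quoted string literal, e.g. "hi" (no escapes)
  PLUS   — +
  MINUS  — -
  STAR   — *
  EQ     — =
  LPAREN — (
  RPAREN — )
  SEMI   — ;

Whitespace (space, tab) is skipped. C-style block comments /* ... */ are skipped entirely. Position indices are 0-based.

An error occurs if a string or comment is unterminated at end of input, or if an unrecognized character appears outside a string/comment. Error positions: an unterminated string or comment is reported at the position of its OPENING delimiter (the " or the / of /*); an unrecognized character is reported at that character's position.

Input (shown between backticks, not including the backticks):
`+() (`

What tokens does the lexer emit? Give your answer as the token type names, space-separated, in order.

pos=0: emit PLUS '+'
pos=1: emit LPAREN '('
pos=2: emit RPAREN ')'
pos=4: emit LPAREN '('
DONE. 4 tokens: [PLUS, LPAREN, RPAREN, LPAREN]

Answer: PLUS LPAREN RPAREN LPAREN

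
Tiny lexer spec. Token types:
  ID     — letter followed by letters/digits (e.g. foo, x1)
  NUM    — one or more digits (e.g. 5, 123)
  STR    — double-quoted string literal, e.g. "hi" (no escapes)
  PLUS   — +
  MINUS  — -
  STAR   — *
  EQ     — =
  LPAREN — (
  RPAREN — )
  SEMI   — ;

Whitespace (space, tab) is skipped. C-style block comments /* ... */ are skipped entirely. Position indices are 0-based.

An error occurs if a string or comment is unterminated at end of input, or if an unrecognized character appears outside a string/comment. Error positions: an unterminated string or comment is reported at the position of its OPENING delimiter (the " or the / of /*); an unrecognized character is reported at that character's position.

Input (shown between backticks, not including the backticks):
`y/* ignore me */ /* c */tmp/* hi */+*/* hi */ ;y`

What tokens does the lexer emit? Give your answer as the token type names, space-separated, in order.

Answer: ID ID PLUS STAR SEMI ID

Derivation:
pos=0: emit ID 'y' (now at pos=1)
pos=1: enter COMMENT mode (saw '/*')
exit COMMENT mode (now at pos=16)
pos=17: enter COMMENT mode (saw '/*')
exit COMMENT mode (now at pos=24)
pos=24: emit ID 'tmp' (now at pos=27)
pos=27: enter COMMENT mode (saw '/*')
exit COMMENT mode (now at pos=35)
pos=35: emit PLUS '+'
pos=36: emit STAR '*'
pos=37: enter COMMENT mode (saw '/*')
exit COMMENT mode (now at pos=45)
pos=46: emit SEMI ';'
pos=47: emit ID 'y' (now at pos=48)
DONE. 6 tokens: [ID, ID, PLUS, STAR, SEMI, ID]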